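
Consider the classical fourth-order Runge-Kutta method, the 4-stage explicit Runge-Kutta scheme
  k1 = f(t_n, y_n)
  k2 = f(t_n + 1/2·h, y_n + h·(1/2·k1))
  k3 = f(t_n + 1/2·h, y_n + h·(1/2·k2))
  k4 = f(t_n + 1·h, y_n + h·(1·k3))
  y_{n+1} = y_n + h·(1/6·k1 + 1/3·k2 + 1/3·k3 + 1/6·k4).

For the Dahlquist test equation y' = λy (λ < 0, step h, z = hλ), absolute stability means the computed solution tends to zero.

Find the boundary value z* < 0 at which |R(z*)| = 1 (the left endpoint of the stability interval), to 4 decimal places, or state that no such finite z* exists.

z* = -2.7853.

Set f=λy, z=hλ:
  order 4, 4-stage ⇒ R(z)=1+z+z^2/2+z^3/6+z^4/24
  (e.g. R(-1.25)=0.30745, |R|=0.30745)

Solve |R(x)|<1 on ℝ⁻.
x=-1.25: |R|=0.3075
|R(-0.9)|=0.4108 |R(-0.89)|=0.4147 |R(-0.61)|=0.5440
Bisect:
  x_lo=-3.4546 |R|=2.5755  x_hi=-0.3377 |R|=0.7135
  mid=-1.89612 |R|=0.30392 →hi
  mid=-2.67534 |R|=0.84649 →hi
  mid=-3.06495 |R|=1.51027 →lo
  mid=-2.87015 |R|=1.13565 →lo
  mid=-2.77274 |R|=0.98124 →hi
  mid=-2.82145 |R|=1.05589 →lo
  mid=-2.79710 |R|=1.01794 →lo
  mid=-2.78492 |R|=0.99944 →hi
  mid=-2.79101 |R|=1.00865 →lo
  mid=-2.78796 |R|=1.00403 →lo
  ...
  [-2.78530,-2.78511] ⇒ x*=-2.7853
Stable set (-2.7853, 0).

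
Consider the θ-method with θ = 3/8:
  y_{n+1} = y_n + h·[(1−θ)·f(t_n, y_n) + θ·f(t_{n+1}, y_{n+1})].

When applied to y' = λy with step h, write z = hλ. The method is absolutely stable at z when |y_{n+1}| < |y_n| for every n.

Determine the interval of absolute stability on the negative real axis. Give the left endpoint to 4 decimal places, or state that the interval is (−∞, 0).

(-8.0000, 0).

On y'=λy, z=hλ:
  y_{n+1} = y_n + z·[5/8·y_n + 3/8·y_{n+1}] ⇒ (1 − 3/8z)y_{n+1} = (1 + 5/8z)y_n
  ⇒ R(z) = (1 + 5/8z)/(1 − 3/8z).

Need |R(x)|<1, x<0.
x=-1.2: |R|=0.1724
R=−1: 1+5/8x = −1+3/8x ⇒ -1/4x=2 ⇒ x=2/(-1/4)=-8.0000
Confirm numerically:
  x=-6.800: |R|=0.91549 <1
  x=-5.956: |R|=0.84197 <1
  x=-4.750: |R|=0.70787 <1
  x=-8.469: |R|=1.02808 >1
  x=-8.429: |R|=1.02578 >1
  x=-8.053: |R|=1.00330 >1
So |R|<1 on (-8.0000, 0).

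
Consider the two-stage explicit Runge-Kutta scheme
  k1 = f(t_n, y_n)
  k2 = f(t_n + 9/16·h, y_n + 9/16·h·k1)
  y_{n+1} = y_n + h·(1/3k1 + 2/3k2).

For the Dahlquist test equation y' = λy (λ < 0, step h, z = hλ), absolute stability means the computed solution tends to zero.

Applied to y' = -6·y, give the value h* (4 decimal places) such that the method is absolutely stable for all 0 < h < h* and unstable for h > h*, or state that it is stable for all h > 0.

(-2.6667,0); λ=-6 ⇒ h* = (8/3)/6 = 0.4444.

Set f=λy, z=hλ:
  k1=λy_n ⇒ h·k1=z·y_n;  k2=λ(1+9/16z)y_n ⇒ h·k2=z(1+9/16z)y_n
  y_{n+1}/y_n = 1 + 1/3z + 2/3z(1+9/16z) = 1 + z + 3/8z²
  Hence R(z) = 1 + z + 3/8z².

Boundary: |R(x)|=1, x<0.
x=-0.79: |R|=0.4440
R=1: x+3/8x²=0 ⇒ x=−8/3=-2.6667; min R=1−1/(4·3/8)=0.3333>−1
Confirm numerically:
  x=-1.749: |R|=0.39813 <1
  x=-1.689: |R|=0.38077 <1
  x=-1.483: |R|=0.34173 <1
  x=-2.979: |R|=1.34892 >1
  x=-2.959: |R|=1.32438 >1
  x=-2.831: |R|=1.17446 >1
So |R|<1 on (-2.6667, 0).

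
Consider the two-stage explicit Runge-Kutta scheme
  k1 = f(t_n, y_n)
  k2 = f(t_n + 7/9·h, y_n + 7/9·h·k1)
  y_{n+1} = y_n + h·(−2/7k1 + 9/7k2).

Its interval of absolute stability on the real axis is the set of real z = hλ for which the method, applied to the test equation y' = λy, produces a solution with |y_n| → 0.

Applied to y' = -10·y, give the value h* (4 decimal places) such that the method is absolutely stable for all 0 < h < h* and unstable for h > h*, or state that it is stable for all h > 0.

On y'=λy, z=hλ:
  k1=λy_n ⇒ h·k1=z·y_n;  k2=λ(1+7/9z)y_n ⇒ h·k2=z(1+7/9z)y_n
  y_{n+1}/y_n = 1 − 2/7z + 9/7z(1+7/9z) = 1 + z + z²
  Hence R(z) = 1 + z + z².

Boundary: |R(x)|=1, x<0.
x=-1.37: |R|=1.5069
R=1: x+1x²=0 ⇒ x=−1=-1.0000; min R=1−1/(4·1)=0.7500>−1
Confirm numerically:
  x=-0.937: |R|=0.94097 <1
  x=-0.924: |R|=0.92978 <1
  x=-0.612: |R|=0.76254 <1
  x=-1.496: |R|=1.74202 >1
  x=-1.273: |R|=1.34753 >1
  x=-1.154: |R|=1.17772 >1
So |R|<1 on (-1.0000, 0).

(-1.0000,0); λ=-10 ⇒ h* = (1)/10 = 0.1000.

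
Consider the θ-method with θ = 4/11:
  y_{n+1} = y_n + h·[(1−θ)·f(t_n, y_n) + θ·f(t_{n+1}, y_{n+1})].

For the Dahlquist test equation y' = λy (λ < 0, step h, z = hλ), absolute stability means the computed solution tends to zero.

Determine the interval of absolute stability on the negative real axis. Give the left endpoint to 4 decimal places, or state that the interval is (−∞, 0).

With y'=λy (z=hλ):
  y_{n+1} = y_n + z·[7/11·y_n + 4/11·y_{n+1}] ⇒ (1 − 4/11z)y_{n+1} = (1 + 7/11z)y_n
  Hence R(z) = (1 + 7/11z)/(1 − 4/11z).

Boundary: |R(x)|=1, x<0.
x=-1.03: |R|=0.2507
R=−1: 1+7/11x = −1+4/11x ⇒ -3/11x=2 ⇒ x=2/(-3/11)=-7.3333
Confirm numerically:
  x=-5.662: |R|=0.85099 <1
  x=-4.498: |R|=0.70661 <1
  x=-3.699: |R|=0.57734 <1
  x=-7.903: |R|=1.04011 >1
  x=-7.724: |R|=1.02797 >1
Interval (-7.3333, 0).

(-7.3333, 0).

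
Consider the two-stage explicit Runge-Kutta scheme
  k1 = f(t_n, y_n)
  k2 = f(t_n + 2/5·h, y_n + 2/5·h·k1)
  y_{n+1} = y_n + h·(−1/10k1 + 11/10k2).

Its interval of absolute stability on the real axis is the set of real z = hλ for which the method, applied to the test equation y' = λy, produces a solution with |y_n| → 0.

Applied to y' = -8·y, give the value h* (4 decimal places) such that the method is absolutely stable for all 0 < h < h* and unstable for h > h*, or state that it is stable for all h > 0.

With y'=λy (z=hλ):
  k1=λy_n ⇒ h·k1=z·y_n;  k2=λ(1+2/5z)y_n ⇒ h·k2=z(1+2/5z)y_n
  y_{n+1}/y_n = 1 − 1/10z + 11/10z(1+2/5z) = 1 + z + 11/25z²
  Hence R(z) = 1 + z + 11/25z².

Find x<0 with |R(x)|<1.
x=-0.42: |R|=0.6576
R=1: x+11/25x²=0 ⇒ x=−25/11=-2.2727; min R=1−1/(4·11/25)=0.4318>−1
Confirm numerically:
  x=-1.740: |R|=0.59214 <1
  x=-1.603: |R|=0.52763 <1
  x=-0.941: |R|=0.44861 <1
  x=-2.835: |R|=1.70138 >1
  x=-2.550: |R|=1.31110 >1
  x=-2.487: |R|=1.23447 >1
Interval (-2.2727, 0).

(-2.2727,0); λ=-8 ⇒ h* = (25/11)/8 = 0.2841.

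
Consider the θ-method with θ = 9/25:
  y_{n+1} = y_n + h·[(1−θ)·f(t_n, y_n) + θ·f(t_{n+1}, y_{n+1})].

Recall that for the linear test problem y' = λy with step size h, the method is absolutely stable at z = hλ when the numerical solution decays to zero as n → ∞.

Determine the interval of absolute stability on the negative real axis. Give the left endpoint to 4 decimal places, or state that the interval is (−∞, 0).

z∈(-7.1429,0).

Test eqn y'=λy, z=hλ:
  y_{n+1} = y_n + z·[16/25·y_n + 9/25·y_{n+1}] ⇒ (1 − 9/25z)y_{n+1} = (1 + 16/25z)y_n
  so R(z) = (1 + 16/25z)/(1 − 9/25z).

Boundary: |R(x)|=1, x<0.
x=-0.57: |R|=0.5270
R=−1: 1+16/25x = −1+9/25x ⇒ -7/25x=2 ⇒ x=2/(-7/25)=-7.1429
Confirm numerically:
  x=-6.789: |R|=0.97123 <1
  x=-5.366: |R|=0.83030 <1
  x=-4.983: |R|=0.78354 <1
  x=-4.330: |R|=0.69220 <1
  x=-7.630: |R|=1.03640 >1
  x=-7.611: |R|=1.03505 >1
So |R|<1 on (-7.1429, 0).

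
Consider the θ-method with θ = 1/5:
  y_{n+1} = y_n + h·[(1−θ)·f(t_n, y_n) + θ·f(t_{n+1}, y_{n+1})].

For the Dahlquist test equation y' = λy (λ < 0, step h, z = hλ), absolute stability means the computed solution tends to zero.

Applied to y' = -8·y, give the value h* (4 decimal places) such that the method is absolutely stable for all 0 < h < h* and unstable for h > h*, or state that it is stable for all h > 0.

Set f=λy, z=hλ:
  y_{n+1} = y_n + z·[4/5·y_n + 1/5·y_{n+1}] ⇒ (1 − 1/5z)y_{n+1} = (1 + 4/5z)y_n
  Hence R(z) = (1 + 4/5z)/(1 − 1/5z).

Boundary: |R(x)|=1, x<0.
x=-0.52: |R|=0.5290
R=−1: 1+4/5x = −1+1/5x ⇒ -3/5x=2 ⇒ x=2/(-3/5)=-3.3333
Confirm numerically:
  x=-3.005: |R|=0.87695 <1
  x=-2.786: |R|=0.78911 <1
  x=-2.101: |R|=0.47937 <1
  x=-3.749: |R|=1.14253 >1
  x=-3.520: |R|=1.06573 >1
Interval (-3.3333, 0).

(-3.3333,0); λ=-8 ⇒ h* = (10/3)/8 = 0.4167.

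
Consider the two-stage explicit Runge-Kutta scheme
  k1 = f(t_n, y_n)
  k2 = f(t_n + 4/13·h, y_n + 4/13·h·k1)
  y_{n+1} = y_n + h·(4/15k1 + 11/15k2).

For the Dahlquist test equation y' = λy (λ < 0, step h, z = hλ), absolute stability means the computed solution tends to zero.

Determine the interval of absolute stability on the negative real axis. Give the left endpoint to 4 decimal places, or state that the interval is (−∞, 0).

(-4.4318, 0).

On y'=λy, z=hλ:
  k1=λy_n ⇒ h·k1=z·y_n;  k2=λ(1+4/13z)y_n ⇒ h·k2=z(1+4/13z)y_n
  y_{n+1}/y_n = 1 + 4/15z + 11/15z(1+4/13z) = 1 + z + 44/195z²
  Hence R(z) = 1 + z + 44/195z².

Need |R(x)|<1, x<0.
x=-1.58: |R|=0.0167
R=1: x+44/195x²=0 ⇒ x=−195/44=-4.4318; min R=1−1/(4·44/195)=-0.1080>−1
Confirm numerically:
  x=-3.638: |R|=0.34837 <1
  x=-3.624: |R|=0.33943 <1
  x=-3.366: |R|=0.19050 <1
  x=-2.575: |R|=0.07886 <1
  x=-4.677: |R|=1.25875 >1
  x=-4.493: |R|=1.06203 >1
Stable set (-4.4318, 0).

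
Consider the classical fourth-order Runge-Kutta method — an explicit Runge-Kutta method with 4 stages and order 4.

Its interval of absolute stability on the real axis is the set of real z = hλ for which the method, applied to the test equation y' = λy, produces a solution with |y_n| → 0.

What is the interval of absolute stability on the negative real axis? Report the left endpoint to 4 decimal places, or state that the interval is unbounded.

z∈(-2.7853,0).

Test eqn y'=λy, z=hλ:
  order 4, 4-stage ⇒ R(z)=1+z+z^2/2+z^3/6+z^4/24
  (e.g. R(-0.7)=0.49784, |R|=0.49784)

Need |R(x)|<1, x<0.
x=-0.7: |R|=0.4978
|R(-3.16)|=1.7284 |R(-1)|=0.3750 |R(-0.87)|=0.4226
Bisect:
  x_lo=-3.6742 |R|=3.4025  x_hi=-0.0640 |R|=0.9380
  mid=-1.86913 |R|=0.29791 →hi
  mid=-2.77169 |R|=0.97968 →hi
  mid=-3.22297 |R|=1.88688 →lo
  mid=-2.99733 |R|=1.36967 →lo
  mid=-2.88451 |R|=1.16019 →lo
  mid=-2.82810 |R|=1.06648 →lo
  mid=-2.79990 |R|=1.02224 →lo
  ...
  [-2.78535,-2.78513] ⇒ x*=-2.7853
Stable set (-2.7853, 0).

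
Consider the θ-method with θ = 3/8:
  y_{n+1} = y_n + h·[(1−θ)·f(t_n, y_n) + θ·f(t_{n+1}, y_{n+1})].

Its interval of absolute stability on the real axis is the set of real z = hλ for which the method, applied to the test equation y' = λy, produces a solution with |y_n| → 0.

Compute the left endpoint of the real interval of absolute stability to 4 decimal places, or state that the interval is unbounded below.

On y'=λy, z=hλ:
  y_{n+1} = y_n + z·[5/8·y_n + 3/8·y_{n+1}] ⇒ (1 − 3/8z)y_{n+1} = (1 + 5/8z)y_n
  so R(z) = (1 + 5/8z)/(1 − 3/8z).

Boundary: |R(x)|=1, x<0.
x=-0.96: |R|=0.2941
R=−1: 1+5/8x = −1+3/8x ⇒ -1/4x=2 ⇒ x=2/(-1/4)=-8.0000
Confirm numerically:
  x=-6.508: |R|=0.89159 <1
  x=-4.455: |R|=0.66815 <1
  x=-4.257: |R|=0.63959 <1
  x=-3.648: |R|=0.54054 <1
  x=-8.438: |R|=1.02630 >1
  x=-8.383: |R|=1.02311 >1
Stable set (-8.0000, 0).

z* = -8.0000.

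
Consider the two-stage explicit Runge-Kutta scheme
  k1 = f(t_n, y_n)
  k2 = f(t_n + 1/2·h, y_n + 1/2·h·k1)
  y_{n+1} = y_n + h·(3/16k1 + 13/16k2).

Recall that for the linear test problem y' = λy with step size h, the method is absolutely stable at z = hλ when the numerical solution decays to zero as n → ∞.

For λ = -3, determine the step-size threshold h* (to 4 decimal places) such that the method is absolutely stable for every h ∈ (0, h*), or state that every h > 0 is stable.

(-2.4615,0); λ=-3 ⇒ h* = (32/13)/3 = 0.8205.

With y'=λy (z=hλ):
  k1=λy_n ⇒ h·k1=z·y_n;  k2=λ(1+1/2z)y_n ⇒ h·k2=z(1+1/2z)y_n
  y_{n+1}/y_n = 1 + 3/16z + 13/16z(1+1/2z) = 1 + z + 13/32z²
  ⇒ R(z) = 1 + z + 13/32z².

Need |R(x)|<1, x<0.
x=-1.51: |R|=0.4163
R=1: x+13/32x²=0 ⇒ x=−32/13=-2.4615; min R=1−1/(4·13/32)=0.3846>−1
Confirm numerically:
  x=-2.182: |R|=0.75221 <1
  x=-1.724: |R|=0.48345 <1
  x=-1.416: |R|=0.39855 <1
  x=-1.180: |R|=0.38566 <1
  x=-2.751: |R|=1.32350 >1
  x=-2.531: |R|=1.07142 >1
So |R|<1 on (-2.4615, 0).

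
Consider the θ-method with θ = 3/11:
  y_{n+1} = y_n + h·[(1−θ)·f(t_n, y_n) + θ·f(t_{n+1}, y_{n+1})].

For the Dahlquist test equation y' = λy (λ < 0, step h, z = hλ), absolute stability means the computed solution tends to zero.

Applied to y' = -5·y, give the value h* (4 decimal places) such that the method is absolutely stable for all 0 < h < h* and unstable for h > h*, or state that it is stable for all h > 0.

Set f=λy, z=hλ:
  y_{n+1} = y_n + z·[8/11·y_n + 3/11·y_{n+1}] ⇒ (1 − 3/11z)y_{n+1} = (1 + 8/11z)y_n
  Hence R(z) = (1 + 8/11z)/(1 − 3/11z).

Solve |R(x)|<1 on ℝ⁻.
x=-1.04: |R|=0.1898
R=−1: 1+8/11x = −1+3/11x ⇒ -5/11x=2 ⇒ x=2/(-5/11)=-4.4000
Confirm numerically:
  x=-4.124: |R|=0.94095 <1
  x=-3.771: |R|=0.85905 <1
  x=-3.329: |R|=0.74484 <1
  x=-2.183: |R|=0.36834 <1
  x=-4.865: |R|=1.09084 >1
  x=-4.597: |R|=1.03973 >1
So |R|<1 on (-4.4000, 0).

(-4.4000,0); λ=-5 ⇒ h* = (22/5)/5 = 0.8800.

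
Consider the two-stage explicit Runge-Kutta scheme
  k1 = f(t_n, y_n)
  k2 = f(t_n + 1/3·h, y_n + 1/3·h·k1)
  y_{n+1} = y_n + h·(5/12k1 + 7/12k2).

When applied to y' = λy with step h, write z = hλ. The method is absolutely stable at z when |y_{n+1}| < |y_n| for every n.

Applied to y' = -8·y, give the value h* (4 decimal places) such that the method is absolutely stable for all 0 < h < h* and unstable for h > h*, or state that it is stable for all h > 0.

(-5.1429,0); λ=-8 ⇒ h* = (36/7)/8 = 0.6429.

Set f=λy, z=hλ:
  k1=λy_n ⇒ h·k1=z·y_n;  k2=λ(1+1/3z)y_n ⇒ h·k2=z(1+1/3z)y_n
  y_{n+1}/y_n = 1 + 5/12z + 7/12z(1+1/3z) = 1 + z + 7/36z²
  ⇒ R(z) = 1 + z + 7/36z².

Boundary: |R(x)|=1, x<0.
x=-0.66: |R|=0.4247
R=1: x+7/36x²=0 ⇒ x=−36/7=-5.1429; min R=1−1/(4·7/36)=-0.2857>−1
Confirm numerically:
  x=-4.982: |R|=0.84417 <1
  x=-3.650: |R|=0.05951 <1
  x=-3.172: |R|=0.21558 <1
  x=-2.449: |R|=0.28280 <1
  x=-5.301: |R|=1.16301 >1
  x=-5.172: |R|=1.02931 >1
Interval (-5.1429, 0).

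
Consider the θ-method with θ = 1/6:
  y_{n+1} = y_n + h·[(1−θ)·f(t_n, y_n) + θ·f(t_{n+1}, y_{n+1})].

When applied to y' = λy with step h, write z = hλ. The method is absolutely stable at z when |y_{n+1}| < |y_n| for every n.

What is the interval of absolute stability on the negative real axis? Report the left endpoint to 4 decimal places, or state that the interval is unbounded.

With y'=λy (z=hλ):
  y_{n+1} = y_n + z·[5/6·y_n + 1/6·y_{n+1}] ⇒ (1 − 1/6z)y_{n+1} = (1 + 5/6z)y_n
  ⇒ R(z) = (1 + 5/6z)/(1 − 1/6z).

Solve |R(x)|<1 on ℝ⁻.
x=-1.21: |R|=0.0069
R=−1: 1+5/6x = −1+1/6x ⇒ -2/3x=2 ⇒ x=2/(-2/3)=-3.0000
Confirm numerically:
  x=-2.800: |R|=0.90909 <1
  x=-2.444: |R|=0.73662 <1
  x=-1.978: |R|=0.48759 <1
  x=-1.628: |R|=0.28055 <1
  x=-3.544: |R|=1.22800 >1
  x=-3.496: |R|=1.20893 >1
  x=-3.296: |R|=1.12737 >1
Stable set (-3.0000, 0).

z∈(-3.0000,0).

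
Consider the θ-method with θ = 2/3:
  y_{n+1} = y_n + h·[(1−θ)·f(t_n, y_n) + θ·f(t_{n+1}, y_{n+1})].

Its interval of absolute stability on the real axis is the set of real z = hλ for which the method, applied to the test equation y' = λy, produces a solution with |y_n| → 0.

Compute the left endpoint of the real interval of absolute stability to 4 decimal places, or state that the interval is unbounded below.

unbounded; (−∞, 0).

On y'=λy, z=hλ:
  y_{n+1} = y_n + z·[1/3·y_n + 2/3·y_{n+1}] ⇒ (1 − 2/3z)y_{n+1} = (1 + 1/3z)y_n
  so R(z) = (1 + 1/3z)/(1 − 2/3z).

Solve |R(x)|<1 on ℝ⁻.
x=-1.23: |R|=0.3242
x=-2: |R|=0.1429
x=-10: |R|=0.3043
x=-100: |R|=0.4778
θ=2/3≥1/2 ⇒ |1+1/3x|<|1−2/3x| ∀x<0 ⇒ interval (−∞,0).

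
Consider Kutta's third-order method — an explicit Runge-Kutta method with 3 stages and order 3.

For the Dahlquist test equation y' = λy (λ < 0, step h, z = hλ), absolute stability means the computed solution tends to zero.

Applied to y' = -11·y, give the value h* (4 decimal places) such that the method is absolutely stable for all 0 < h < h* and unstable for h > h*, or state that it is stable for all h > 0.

(-2.5127,0); λ=-11 ⇒ h* = 0.2284.

With y'=λy (z=hλ):
  order 3, 3-stage ⇒ R(z)=1+z+z^2/2+z^3/6
  (e.g. R(-1.54)=0.03709, |R|=0.03709)

Find x<0 with |R(x)|<1.
x=-1.54: |R|=0.0371
|R(-2.18)|=0.5305 |R(-1.23)|=0.2163 |R(-1.22)|=0.2216
Bisect:
  x_lo=-3.0777 |R|=2.2004  x_hi=-0.2881 |R|=0.7494
  mid=-1.68293 |R|=0.06122 →hi
  mid=-2.38033 |R|=0.79516 →hi
  mid=-2.72903 |R|=1.39269 →lo
  mid=-2.55468 |R|=1.07029 →lo
  mid=-2.46751 |R|=0.92715 →hi
  mid=-2.51109 |R|=0.99729 →hi
  mid=-2.53289 |R|=1.03343 →lo
  ...
  [-2.51280,-2.51263] ⇒ x*=-2.5127
So |R|<1 on (-2.5127, 0).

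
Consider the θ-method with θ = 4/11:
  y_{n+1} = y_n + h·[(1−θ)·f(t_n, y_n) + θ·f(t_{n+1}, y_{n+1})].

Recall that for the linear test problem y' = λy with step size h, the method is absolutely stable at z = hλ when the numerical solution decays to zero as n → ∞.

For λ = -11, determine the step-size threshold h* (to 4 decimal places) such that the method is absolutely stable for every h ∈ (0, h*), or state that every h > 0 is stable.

Test eqn y'=λy, z=hλ:
  y_{n+1} = y_n + z·[7/11·y_n + 4/11·y_{n+1}] ⇒ (1 − 4/11z)y_{n+1} = (1 + 7/11z)y_n
  Hence R(z) = (1 + 7/11z)/(1 − 4/11z).

Solve |R(x)|<1 on ℝ⁻.
x=-1.58: |R|=0.0035
R=−1: 1+7/11x = −1+4/11x ⇒ -3/11x=2 ⇒ x=2/(-3/11)=-7.3333
Confirm numerically:
  x=-6.023: |R|=0.88798 <1
  x=-5.292: |R|=0.80962 <1
  x=-4.581: |R|=0.71842 <1
  x=-3.919: |R|=0.61602 <1
  x=-7.779: |R|=1.03175 >1
  x=-7.438: |R|=1.00771 >1
  x=-7.369: |R|=1.00264 >1
Interval (-7.3333, 0).

(-7.3333,0); λ=-11 ⇒ h* = (22/3)/11 = 0.6667.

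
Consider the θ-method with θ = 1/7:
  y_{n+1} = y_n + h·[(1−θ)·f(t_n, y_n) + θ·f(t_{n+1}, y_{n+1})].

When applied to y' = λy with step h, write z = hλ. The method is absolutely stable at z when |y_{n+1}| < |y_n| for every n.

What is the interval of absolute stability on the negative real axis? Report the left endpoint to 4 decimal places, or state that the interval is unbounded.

(-2.8000, 0).

On y'=λy, z=hλ:
  y_{n+1} = y_n + z·[6/7·y_n + 1/7·y_{n+1}] ⇒ (1 − 1/7z)y_{n+1} = (1 + 6/7z)y_n
  ⇒ R(z) = (1 + 6/7z)/(1 − 1/7z).

Solve |R(x)|<1 on ℝ⁻.
x=-1.39: |R|=0.1597
R=−1: 1+6/7x = −1+1/7x ⇒ -5/7x=2 ⇒ x=2/(-5/7)=-2.8000
Confirm numerically:
  x=-2.646: |R|=0.92017 <1
  x=-1.780: |R|=0.41913 <1
  x=-1.466: |R|=0.21214 <1
  x=-3.353: |R|=1.26707 >1
  x=-3.004: |R|=1.10196 >1
Interval (-2.8000, 0).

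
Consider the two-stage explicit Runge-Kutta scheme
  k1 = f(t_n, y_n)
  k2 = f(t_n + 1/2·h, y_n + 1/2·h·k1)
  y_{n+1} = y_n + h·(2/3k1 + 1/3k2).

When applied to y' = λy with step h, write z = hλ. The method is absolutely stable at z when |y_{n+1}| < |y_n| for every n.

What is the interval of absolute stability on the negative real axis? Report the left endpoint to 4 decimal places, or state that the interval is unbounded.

z∈(-6.0000,0).

Set f=λy, z=hλ:
  k1=λy_n ⇒ h·k1=z·y_n;  k2=λ(1+1/2z)y_n ⇒ h·k2=z(1+1/2z)y_n
  y_{n+1}/y_n = 1 + 2/3z + 1/3z(1+1/2z) = 1 + z + 1/6z²
  so R(z) = 1 + z + 1/6z².

Need |R(x)|<1, x<0.
x=-1.48: |R|=0.1149
R=1: x+1/6x²=0 ⇒ x=−6=-6.0000; min R=1−1/(4·1/6)=-0.5000>−1
Confirm numerically:
  x=-4.186: |R|=0.26557 <1
  x=-3.585: |R|=0.44296 <1
  x=-3.031: |R|=0.49984 <1
  x=-6.559: |R|=1.61108 >1
  x=-6.420: |R|=1.44940 >1
So |R|<1 on (-6.0000, 0).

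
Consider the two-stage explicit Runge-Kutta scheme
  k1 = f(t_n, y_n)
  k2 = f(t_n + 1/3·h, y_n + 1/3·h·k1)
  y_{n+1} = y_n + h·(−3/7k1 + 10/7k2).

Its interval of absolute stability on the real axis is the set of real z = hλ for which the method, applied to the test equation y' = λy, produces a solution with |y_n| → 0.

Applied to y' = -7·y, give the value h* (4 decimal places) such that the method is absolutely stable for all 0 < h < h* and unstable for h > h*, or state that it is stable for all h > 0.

Test eqn y'=λy, z=hλ:
  k1=λy_n ⇒ h·k1=z·y_n;  k2=λ(1+1/3z)y_n ⇒ h·k2=z(1+1/3z)y_n
  y_{n+1}/y_n = 1 − 3/7z + 10/7z(1+1/3z) = 1 + z + 10/21z²
  so R(z) = 1 + z + 10/21z².

Boundary: |R(x)|=1, x<0.
x=-1.66: |R|=0.6522
R=1: x+10/21x²=0 ⇒ x=−21/10=-2.1000; min R=1−1/(4·10/21)=0.4750>−1
Confirm numerically:
  x=-1.739: |R|=0.70106 <1
  x=-1.596: |R|=0.61696 <1
  x=-1.068: |R|=0.47515 <1
  x=-2.529: |R|=1.51664 >1
  x=-2.317: |R|=1.23942 >1
  x=-2.165: |R|=1.06701 >1
Interval (-2.1000, 0).

(-2.1000,0); λ=-7 ⇒ h* = (21/10)/7 = 0.3000.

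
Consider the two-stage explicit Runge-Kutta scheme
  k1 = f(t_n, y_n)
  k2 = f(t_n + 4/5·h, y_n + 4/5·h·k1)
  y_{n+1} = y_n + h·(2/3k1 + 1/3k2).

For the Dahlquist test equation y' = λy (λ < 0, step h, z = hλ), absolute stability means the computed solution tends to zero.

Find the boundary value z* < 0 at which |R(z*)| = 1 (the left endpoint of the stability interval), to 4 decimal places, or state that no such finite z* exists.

z* = -3.7500.

Set f=λy, z=hλ:
  k1=λy_n ⇒ h·k1=z·y_n;  k2=λ(1+4/5z)y_n ⇒ h·k2=z(1+4/5z)y_n
  y_{n+1}/y_n = 1 + 2/3z + 1/3z(1+4/5z) = 1 + z + 4/15z²
  so R(z) = 1 + z + 4/15z².

Need |R(x)|<1, x<0.
x=-1.57: |R|=0.0873
R=1: x+4/15x²=0 ⇒ x=−15/4=-3.7500; min R=1−1/(4·4/15)=0.0625>−1
Confirm numerically:
  x=-3.652: |R|=0.90456 <1
  x=-3.493: |R|=0.76061 <1
  x=-1.665: |R|=0.07426 <1
  x=-3.868: |R|=1.12171 >1
  x=-3.784: |R|=1.03431 >1
Interval (-3.7500, 0).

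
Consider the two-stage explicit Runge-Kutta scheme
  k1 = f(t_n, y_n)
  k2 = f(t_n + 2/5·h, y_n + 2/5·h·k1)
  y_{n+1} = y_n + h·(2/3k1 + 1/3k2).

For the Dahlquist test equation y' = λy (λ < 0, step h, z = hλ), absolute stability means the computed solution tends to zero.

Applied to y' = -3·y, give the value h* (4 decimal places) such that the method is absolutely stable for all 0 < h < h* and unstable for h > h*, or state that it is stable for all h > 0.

(-7.5000,0); λ=-3 ⇒ h* = (15/2)/3 = 2.5000.

Test eqn y'=λy, z=hλ:
  k1=λy_n ⇒ h·k1=z·y_n;  k2=λ(1+2/5z)y_n ⇒ h·k2=z(1+2/5z)y_n
  y_{n+1}/y_n = 1 + 2/3z + 1/3z(1+2/5z) = 1 + z + 2/15z²
  so R(z) = 1 + z + 2/15z².

Solve |R(x)|<1 on ℝ⁻.
x=-1.23: |R|=0.0283
R=1: x+2/15x²=0 ⇒ x=−15/2=-7.5000; min R=1−1/(4·2/15)=-0.8750>−1
Confirm numerically:
  x=-7.120: |R|=0.63925 <1
  x=-6.953: |R|=0.49289 <1
  x=-6.677: |R|=0.26731 <1
  x=-3.119: |R|=0.82191 <1
  x=-7.994: |R|=1.52654 >1
  x=-7.917: |R|=1.44019 >1
  x=-7.595: |R|=1.09620 >1
So |R|<1 on (-7.5000, 0).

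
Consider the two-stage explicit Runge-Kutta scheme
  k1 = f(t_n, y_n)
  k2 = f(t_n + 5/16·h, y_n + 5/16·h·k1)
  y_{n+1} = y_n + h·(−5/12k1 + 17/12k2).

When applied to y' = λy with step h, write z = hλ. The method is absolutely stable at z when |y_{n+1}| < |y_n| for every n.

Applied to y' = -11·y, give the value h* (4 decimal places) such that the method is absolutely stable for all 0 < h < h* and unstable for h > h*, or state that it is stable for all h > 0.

(-2.2588,0); λ=-11 ⇒ h* = (192/85)/11 = 0.2053.

With y'=λy (z=hλ):
  k1=λy_n ⇒ h·k1=z·y_n;  k2=λ(1+5/16z)y_n ⇒ h·k2=z(1+5/16z)y_n
  y_{n+1}/y_n = 1 − 5/12z + 17/12z(1+5/16z) = 1 + z + 85/192z²
  ⇒ R(z) = 1 + z + 85/192z².

Find x<0 with |R(x)|<1.
x=-1.03: |R|=0.4397
R=1: x+85/192x²=0 ⇒ x=−192/85=-2.2588; min R=1−1/(4·85/192)=0.4353>−1
Confirm numerically:
  x=-1.361: |R|=0.45904 <1
  x=-1.353: |R|=0.45743 <1
  x=-1.233: |R|=0.44004 <1
  x=-2.795: |R|=1.66345 >1
  x=-2.596: |R|=1.38751 >1
Stable set (-2.2588, 0).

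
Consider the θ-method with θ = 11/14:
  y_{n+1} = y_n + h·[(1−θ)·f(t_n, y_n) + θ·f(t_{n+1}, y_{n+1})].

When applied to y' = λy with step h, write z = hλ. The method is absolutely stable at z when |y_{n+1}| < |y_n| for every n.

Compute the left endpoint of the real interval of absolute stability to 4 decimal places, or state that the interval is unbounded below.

(−∞, 0) — no finite endpoint.

Set f=λy, z=hλ:
  y_{n+1} = y_n + z·[3/14·y_n + 11/14·y_{n+1}] ⇒ (1 − 11/14z)y_{n+1} = (1 + 3/14z)y_n
  R(z) = (1 + 3/14z)/(1 − 11/14z).

Need |R(x)|<1, x<0.
x=-1: |R|=0.4400
x=-2: |R|=0.2222
x=-10: |R|=0.1290
x=-100: |R|=0.2567
θ=11/14≥1/2 ⇒ |1+3/14x|<|1−11/14x| ∀x<0 ⇒ interval (−∞,0).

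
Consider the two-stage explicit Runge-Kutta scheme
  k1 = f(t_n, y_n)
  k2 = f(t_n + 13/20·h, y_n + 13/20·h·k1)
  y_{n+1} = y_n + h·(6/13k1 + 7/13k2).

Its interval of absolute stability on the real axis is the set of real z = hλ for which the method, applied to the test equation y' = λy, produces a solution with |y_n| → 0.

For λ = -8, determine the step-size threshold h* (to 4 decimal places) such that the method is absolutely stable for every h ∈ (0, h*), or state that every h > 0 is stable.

Test eqn y'=λy, z=hλ:
  k1=λy_n ⇒ h·k1=z·y_n;  k2=λ(1+13/20z)y_n ⇒ h·k2=z(1+13/20z)y_n
  y_{n+1}/y_n = 1 + 6/13z + 7/13z(1+13/20z) = 1 + z + 7/20z²
  so R(z) = 1 + z + 7/20z².

Need |R(x)|<1, x<0.
x=-0.3: |R|=0.7315
R=1: x+7/20x²=0 ⇒ x=−20/7=-2.8571; min R=1−1/(4·7/20)=0.2857>−1
Confirm numerically:
  x=-2.732: |R|=0.88034 <1
  x=-2.660: |R|=0.81646 <1
  x=-2.185: |R|=0.48598 <1
  x=-1.801: |R|=0.33426 <1
  x=-3.361: |R|=1.59271 >1
  x=-3.184: |R|=1.36425 >1
Stable set (-2.8571, 0).

(-2.8571,0); λ=-8 ⇒ h* = (20/7)/8 = 0.3571.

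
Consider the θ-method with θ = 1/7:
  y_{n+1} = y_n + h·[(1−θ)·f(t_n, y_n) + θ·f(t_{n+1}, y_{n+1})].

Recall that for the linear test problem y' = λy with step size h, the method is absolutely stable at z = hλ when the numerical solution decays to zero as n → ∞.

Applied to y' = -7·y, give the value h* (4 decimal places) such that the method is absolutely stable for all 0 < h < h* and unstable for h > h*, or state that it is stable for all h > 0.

(-2.8000,0); λ=-7 ⇒ h* = (14/5)/7 = 0.4000.

With y'=λy (z=hλ):
  y_{n+1} = y_n + z·[6/7·y_n + 1/7·y_{n+1}] ⇒ (1 − 1/7z)y_{n+1} = (1 + 6/7z)y_n
  ⇒ R(z) = (1 + 6/7z)/(1 − 1/7z).

Solve |R(x)|<1 on ℝ⁻.
x=-1.4: |R|=0.1667
R=−1: 1+6/7x = −1+1/7x ⇒ -5/7x=2 ⇒ x=2/(-5/7)=-2.8000
Confirm numerically:
  x=-2.758: |R|=0.97848 <1
  x=-2.410: |R|=0.79277 <1
  x=-2.242: |R|=0.69812 <1
  x=-1.553: |R|=0.27102 <1
  x=-3.356: |R|=1.26844 >1
  x=-3.236: |R|=1.21297 >1
  x=-2.971: |R|=1.08575 >1
Stable set (-2.8000, 0).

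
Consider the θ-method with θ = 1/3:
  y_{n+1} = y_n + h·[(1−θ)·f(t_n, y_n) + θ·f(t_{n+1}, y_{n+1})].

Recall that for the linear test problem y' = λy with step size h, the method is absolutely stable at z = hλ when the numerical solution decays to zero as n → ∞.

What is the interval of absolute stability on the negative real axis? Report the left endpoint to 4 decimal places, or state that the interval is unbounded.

On y'=λy, z=hλ:
  y_{n+1} = y_n + z·[2/3·y_n + 1/3·y_{n+1}] ⇒ (1 − 1/3z)y_{n+1} = (1 + 2/3z)y_n
  so R(z) = (1 + 2/3z)/(1 − 1/3z).

Need |R(x)|<1, x<0.
x=-1.79: |R|=0.1211
R=−1: 1+2/3x = −1+1/3x ⇒ -1/3x=2 ⇒ x=2/(-1/3)=-6.0000
Confirm numerically:
  x=-5.735: |R|=0.96966 <1
  x=-4.204: |R|=0.75069 <1
  x=-2.690: |R|=0.41828 <1
  x=-6.236: |R|=1.02555 >1
  x=-6.152: |R|=1.01661 >1
  x=-6.102: |R|=1.01121 >1
So |R|<1 on (-6.0000, 0).

z∈(-6.0000,0).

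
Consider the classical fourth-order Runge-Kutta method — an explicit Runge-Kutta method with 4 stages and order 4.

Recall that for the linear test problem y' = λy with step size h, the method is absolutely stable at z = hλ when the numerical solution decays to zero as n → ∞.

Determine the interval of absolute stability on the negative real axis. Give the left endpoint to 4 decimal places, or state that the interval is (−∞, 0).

On y'=λy, z=hλ:
  order 4, 4-stage ⇒ R(z)=1+z+z^2/2+z^3/6+z^4/24
  (e.g. R(-1.51)=0.27284, |R|=0.27284)

Find x<0 with |R(x)|<1.
x=-1.51: |R|=0.2728
|R(-2.95)|=1.2781 |R(-2.64)|=0.8021 |R(-1.97)|=0.3238
Bisect:
  x_lo=-3.6464 |R|=3.2873  x_hi=-0.2608 |R|=0.7704
  mid=-1.95360 |R|=0.31893 →hi
  mid=-2.79998 |R|=1.02238 →lo
  mid=-2.37679 |R|=0.53967 →hi
  mid=-2.58839 |R|=0.74151 →hi
  mid=-2.69419 |R|=0.87110 →hi
  mid=-2.74708 |R|=0.94390 →hi
  mid=-2.77353 |R|=0.98241 →hi
  mid=-2.78676 |R|=1.00221 →lo
  ...
  [-2.78531,-2.78511] ⇒ x*=-2.7853
So |R|<1 on (-2.7853, 0).

z∈(-2.7853,0).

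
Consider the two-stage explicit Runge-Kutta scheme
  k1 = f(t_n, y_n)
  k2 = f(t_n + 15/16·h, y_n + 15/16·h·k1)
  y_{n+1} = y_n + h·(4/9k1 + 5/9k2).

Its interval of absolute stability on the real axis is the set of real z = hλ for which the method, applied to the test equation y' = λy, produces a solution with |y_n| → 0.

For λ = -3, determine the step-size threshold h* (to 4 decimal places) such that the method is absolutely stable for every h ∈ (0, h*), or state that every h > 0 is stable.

(-1.9200,0); λ=-3 ⇒ h* = (48/25)/3 = 0.6400.

With y'=λy (z=hλ):
  k1=λy_n ⇒ h·k1=z·y_n;  k2=λ(1+15/16z)y_n ⇒ h·k2=z(1+15/16z)y_n
  y_{n+1}/y_n = 1 + 4/9z + 5/9z(1+15/16z) = 1 + z + 25/48z²
  Hence R(z) = 1 + z + 25/48z².

Boundary: |R(x)|=1, x<0.
x=-1.65: |R|=0.7680
R=1: x+25/48x²=0 ⇒ x=−48/25=-1.9200; min R=1−1/(4·25/48)=0.5200>−1
Confirm numerically:
  x=-1.359: |R|=0.60292 <1
  x=-1.312: |R|=0.58453 <1
  x=-1.203: |R|=0.55075 <1
  x=-2.491: |R|=1.74081 >1
  x=-2.489: |R|=1.73763 >1
So |R|<1 on (-1.9200, 0).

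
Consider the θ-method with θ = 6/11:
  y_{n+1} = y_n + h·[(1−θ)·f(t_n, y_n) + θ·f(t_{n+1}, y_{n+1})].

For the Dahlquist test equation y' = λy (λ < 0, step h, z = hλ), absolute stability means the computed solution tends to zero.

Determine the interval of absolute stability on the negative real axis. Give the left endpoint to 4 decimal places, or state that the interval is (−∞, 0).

Set f=λy, z=hλ:
  y_{n+1} = y_n + z·[5/11·y_n + 6/11·y_{n+1}] ⇒ (1 − 6/11z)y_{n+1} = (1 + 5/11z)y_n
  Hence R(z) = (1 + 5/11z)/(1 − 6/11z).

Need |R(x)|<1, x<0.
x=-0.74: |R|=0.4728
x=-2: |R|=0.0435
x=-10: |R|=0.5493
x=-100: |R|=0.8003
θ=6/11≥1/2 ⇒ |1+5/11x|<|1−6/11x| ∀x<0 ⇒ stable on all of ℝ⁻.

unbounded; (−∞, 0).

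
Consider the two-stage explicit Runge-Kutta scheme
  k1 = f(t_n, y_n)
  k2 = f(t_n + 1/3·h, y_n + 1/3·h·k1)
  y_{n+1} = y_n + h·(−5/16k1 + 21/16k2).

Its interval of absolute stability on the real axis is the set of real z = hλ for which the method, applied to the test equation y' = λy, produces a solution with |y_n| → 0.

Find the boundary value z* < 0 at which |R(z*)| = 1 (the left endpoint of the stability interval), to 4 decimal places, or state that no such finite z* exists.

z* = -2.2857.

On y'=λy, z=hλ:
  k1=λy_n ⇒ h·k1=z·y_n;  k2=λ(1+1/3z)y_n ⇒ h·k2=z(1+1/3z)y_n
  y_{n+1}/y_n = 1 − 5/16z + 21/16z(1+1/3z) = 1 + z + 7/16z²
  ⇒ R(z) = 1 + z + 7/16z².

Find x<0 with |R(x)|<1.
x=-0.87: |R|=0.4611
R=1: x+7/16x²=0 ⇒ x=−16/7=-2.2857; min R=1−1/(4·7/16)=0.4286>−1
Confirm numerically:
  x=-1.780: |R|=0.60618 <1
  x=-1.612: |R|=0.52486 <1
  x=-1.597: |R|=0.51880 <1
  x=-1.068: |R|=0.43102 <1
  x=-2.843: |R|=1.69316 >1
  x=-2.828: |R|=1.67094 >1
  x=-2.373: |R|=1.09062 >1
Interval (-2.2857, 0).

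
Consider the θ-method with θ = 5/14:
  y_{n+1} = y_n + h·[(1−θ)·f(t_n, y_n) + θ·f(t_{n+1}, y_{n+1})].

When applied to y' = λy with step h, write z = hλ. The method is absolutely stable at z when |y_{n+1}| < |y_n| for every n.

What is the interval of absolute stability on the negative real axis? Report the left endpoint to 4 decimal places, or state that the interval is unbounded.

Test eqn y'=λy, z=hλ:
  y_{n+1} = y_n + z·[9/14·y_n + 5/14·y_{n+1}] ⇒ (1 − 5/14z)y_{n+1} = (1 + 9/14z)y_n
  ⇒ R(z) = (1 + 9/14z)/(1 − 5/14z).

Need |R(x)|<1, x<0.
x=-0.8: |R|=0.3778
R=−1: 1+9/14x = −1+5/14x ⇒ -2/7x=2 ⇒ x=2/(-2/7)=-7.0000
Confirm numerically:
  x=-6.245: |R|=0.93322 <1
  x=-6.043: |R|=0.91342 <1
  x=-4.135: |R|=0.66950 <1
  x=-7.586: |R|=1.04514 >1
  x=-7.525: |R|=1.04068 >1
  x=-7.501: |R|=1.03891 >1
Stable set (-7.0000, 0).

z∈(-7.0000,0).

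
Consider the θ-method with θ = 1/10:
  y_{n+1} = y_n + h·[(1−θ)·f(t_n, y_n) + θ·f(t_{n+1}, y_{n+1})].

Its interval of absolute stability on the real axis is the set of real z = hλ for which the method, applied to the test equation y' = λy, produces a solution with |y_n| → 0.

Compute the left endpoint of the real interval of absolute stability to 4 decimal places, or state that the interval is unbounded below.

z* = -2.5000.

Set f=λy, z=hλ:
  y_{n+1} = y_n + z·[9/10·y_n + 1/10·y_{n+1}] ⇒ (1 − 1/10z)y_{n+1} = (1 + 9/10z)y_n
  so R(z) = (1 + 9/10z)/(1 − 1/10z).

Find x<0 with |R(x)|<1.
x=-1.41: |R|=0.2358
R=−1: 1+9/10x = −1+1/10x ⇒ -4/5x=2 ⇒ x=2/(-4/5)=-2.5000
Confirm numerically:
  x=-2.233: |R|=0.82539 <1
  x=-1.624: |R|=0.39711 <1
  x=-1.521: |R|=0.32020 <1
  x=-1.082: |R|=0.02364 <1
  x=-3.015: |R|=1.31656 >1
  x=-3.009: |R|=1.31301 >1
  x=-2.728: |R|=1.14331 >1
Interval (-2.5000, 0).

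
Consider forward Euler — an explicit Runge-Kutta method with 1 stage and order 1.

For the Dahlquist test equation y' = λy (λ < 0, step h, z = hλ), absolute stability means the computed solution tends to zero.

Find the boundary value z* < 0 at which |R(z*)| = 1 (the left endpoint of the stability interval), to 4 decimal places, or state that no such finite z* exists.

left endpoint -2.0000.

With y'=λy (z=hλ):
  order 1, 1-stage ⇒ R(z)=1+z
  (e.g. R(-0.67)=0.33000, |R|=0.33000)

Need |R(x)|<1, x<0.
x=-0.67: |R|=0.3300
|R(-2.23)|=1.2300 |R(-2.2)|=1.2000 |R(-1.75)|=0.7500
Bisect:
  x_lo=-2.6286 |R|=1.6286  x_hi=-0.3572 |R|=0.6428
  mid=-1.49291 |R|=0.49291 →hi
  mid=-2.06077 |R|=1.06077 →lo
  mid=-1.77684 |R|=0.77684 →hi
  mid=-1.91880 |R|=0.91880 →hi
  mid=-1.98978 |R|=0.98978 →hi
  mid=-2.02528 |R|=1.02528 →lo
  mid=-2.00753 |R|=1.00753 →lo
  mid=-1.99866 |R|=0.99866 →hi
  mid=-2.00309 |R|=1.00309 →lo
  mid=-2.00088 |R|=1.00088 →lo
  ...
  [-2.00004,-1.99990] ⇒ x*=-2.0000
Interval (-2.0000, 0).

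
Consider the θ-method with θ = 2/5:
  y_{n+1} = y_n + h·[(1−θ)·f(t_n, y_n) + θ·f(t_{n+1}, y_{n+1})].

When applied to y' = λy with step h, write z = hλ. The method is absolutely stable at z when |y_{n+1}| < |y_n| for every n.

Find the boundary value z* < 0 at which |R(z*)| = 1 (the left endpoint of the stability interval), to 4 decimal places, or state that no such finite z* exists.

On y'=λy, z=hλ:
  y_{n+1} = y_n + z·[3/5·y_n + 2/5·y_{n+1}] ⇒ (1 − 2/5z)y_{n+1} = (1 + 3/5z)y_n
  so R(z) = (1 + 3/5z)/(1 − 2/5z).

Boundary: |R(x)|=1, x<0.
x=-1.36: |R|=0.1192
R=−1: 1+3/5x = −1+2/5x ⇒ -1/5x=2 ⇒ x=2/(-1/5)=-10.0000
Confirm numerically:
  x=-8.375: |R|=0.92529 <1
  x=-6.796: |R|=0.82767 <1
  x=-4.430: |R|=0.59812 <1
  x=-10.551: |R|=1.02111 >1
  x=-10.059: |R|=1.00235 >1
So |R|<1 on (-10.0000, 0).

z* = -10.0000.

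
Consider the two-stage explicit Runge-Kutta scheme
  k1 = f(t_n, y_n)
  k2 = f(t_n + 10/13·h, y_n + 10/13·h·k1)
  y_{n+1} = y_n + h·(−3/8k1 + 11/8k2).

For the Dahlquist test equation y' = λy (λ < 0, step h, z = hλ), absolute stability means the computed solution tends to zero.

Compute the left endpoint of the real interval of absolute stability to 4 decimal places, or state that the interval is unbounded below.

left endpoint -0.9455.

Set f=λy, z=hλ:
  k1=λy_n ⇒ h·k1=z·y_n;  k2=λ(1+10/13z)y_n ⇒ h·k2=z(1+10/13z)y_n
  y_{n+1}/y_n = 1 − 3/8z + 11/8z(1+10/13z) = 1 + z + 55/52z²
  R(z) = 1 + z + 55/52z².

Need |R(x)|<1, x<0.
x=-1.33: |R|=1.5410
R=1: x+55/52x²=0 ⇒ x=−52/55=-0.9455; min R=1−1/(4·55/52)=0.7636>−1
Confirm numerically:
  x=-0.870: |R|=0.93057 <1
  x=-0.749: |R|=0.84437 <1
  x=-0.676: |R|=0.80734 <1
  x=-0.562: |R|=0.77207 <1
  x=-1.382: |R|=1.63811 >1
  x=-1.158: |R|=1.26033 >1
  x=-1.156: |R|=1.25743 >1
Interval (-0.9455, 0).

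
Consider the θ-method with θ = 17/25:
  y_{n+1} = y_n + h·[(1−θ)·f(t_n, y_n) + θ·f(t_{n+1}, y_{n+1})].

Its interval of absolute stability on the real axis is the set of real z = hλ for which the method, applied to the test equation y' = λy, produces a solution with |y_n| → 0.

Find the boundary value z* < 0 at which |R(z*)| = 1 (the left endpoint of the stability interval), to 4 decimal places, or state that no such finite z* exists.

With y'=λy (z=hλ):
  y_{n+1} = y_n + z·[8/25·y_n + 17/25·y_{n+1}] ⇒ (1 − 17/25z)y_{n+1} = (1 + 8/25z)y_n
  R(z) = (1 + 8/25z)/(1 − 17/25z).

Find x<0 with |R(x)|<1.
x=-0.83: |R|=0.4694
x=-2: |R|=0.1525
x=-10: |R|=0.2821
x=-100: |R|=0.4493
θ=17/25≥1/2 ⇒ |1+8/25x|<|1−17/25x| ∀x<0 ⇒ interval (−∞,0).

interval (−∞, 0).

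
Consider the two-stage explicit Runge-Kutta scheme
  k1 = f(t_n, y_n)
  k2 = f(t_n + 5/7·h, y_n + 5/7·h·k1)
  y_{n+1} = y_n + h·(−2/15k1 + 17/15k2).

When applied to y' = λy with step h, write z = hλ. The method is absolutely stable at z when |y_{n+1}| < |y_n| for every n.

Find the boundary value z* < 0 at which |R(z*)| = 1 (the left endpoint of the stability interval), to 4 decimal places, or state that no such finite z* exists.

Test eqn y'=λy, z=hλ:
  k1=λy_n ⇒ h·k1=z·y_n;  k2=λ(1+5/7z)y_n ⇒ h·k2=z(1+5/7z)y_n
  y_{n+1}/y_n = 1 − 2/15z + 17/15z(1+5/7z) = 1 + z + 17/21z²
  so R(z) = 1 + z + 17/21z².

Need |R(x)|<1, x<0.
x=-1.63: |R|=1.5208
R=1: x+17/21x²=0 ⇒ x=−21/17=-1.2353; min R=1−1/(4·17/21)=0.6912>−1
Confirm numerically:
  x=-1.193: |R|=0.95915 <1
  x=-0.676: |R|=0.69393 <1
  x=-0.528: |R|=0.69768 <1
  x=-1.791: |R|=1.80569 >1
  x=-1.691: |R|=1.62382 >1
  x=-1.418: |R|=1.20973 >1
Interval (-1.2353, 0).

left endpoint -1.2353.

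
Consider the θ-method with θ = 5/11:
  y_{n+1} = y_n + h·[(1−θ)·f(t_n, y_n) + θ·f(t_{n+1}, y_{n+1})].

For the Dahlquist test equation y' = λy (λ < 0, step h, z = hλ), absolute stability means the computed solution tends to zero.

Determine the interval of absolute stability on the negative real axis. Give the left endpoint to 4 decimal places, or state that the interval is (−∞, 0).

On y'=λy, z=hλ:
  y_{n+1} = y_n + z·[6/11·y_n + 5/11·y_{n+1}] ⇒ (1 − 5/11z)y_{n+1} = (1 + 6/11z)y_n
  Hence R(z) = (1 + 6/11z)/(1 − 5/11z).

Boundary: |R(x)|=1, x<0.
x=-1.03: |R|=0.2985
R=−1: 1+6/11x = −1+5/11x ⇒ -1/11x=2 ⇒ x=2/(-1/11)=-22.0000
Confirm numerically:
  x=-18.830: |R|=0.96985 <1
  x=-16.879: |R|=0.94632 <1
  x=-10.586: |R|=0.82146 <1
  x=-9.066: |R|=0.77039 <1
  x=-22.579: |R|=1.00467 >1
  x=-22.510: |R|=1.00413 >1
  x=-22.416: |R|=1.00338 >1
Interval (-22.0000, 0).

(-22.0000, 0).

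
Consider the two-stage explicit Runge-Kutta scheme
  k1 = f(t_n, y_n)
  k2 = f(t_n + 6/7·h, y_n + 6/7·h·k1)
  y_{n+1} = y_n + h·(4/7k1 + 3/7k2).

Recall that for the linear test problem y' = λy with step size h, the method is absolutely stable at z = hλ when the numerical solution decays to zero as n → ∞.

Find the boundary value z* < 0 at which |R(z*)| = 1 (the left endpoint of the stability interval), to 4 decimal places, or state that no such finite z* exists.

Test eqn y'=λy, z=hλ:
  k1=λy_n ⇒ h·k1=z·y_n;  k2=λ(1+6/7z)y_n ⇒ h·k2=z(1+6/7z)y_n
  y_{n+1}/y_n = 1 + 4/7z + 3/7z(1+6/7z) = 1 + z + 18/49z²
  so R(z) = 1 + z + 18/49z².

Boundary: |R(x)|=1, x<0.
x=-0.37: |R|=0.6803
R=1: x+18/49x²=0 ⇒ x=−49/18=-2.7222; min R=1−1/(4·18/49)=0.3194>−1
Confirm numerically:
  x=-1.653: |R|=0.35074 <1
  x=-1.327: |R|=0.31987 <1
  x=-1.097: |R|=0.34507 <1
  x=-3.046: |R|=1.36229 >1
  x=-3.021: |R|=1.33157 >1
  x=-2.850: |R|=1.13378 >1
So |R|<1 on (-2.7222, 0).

left endpoint -2.7222.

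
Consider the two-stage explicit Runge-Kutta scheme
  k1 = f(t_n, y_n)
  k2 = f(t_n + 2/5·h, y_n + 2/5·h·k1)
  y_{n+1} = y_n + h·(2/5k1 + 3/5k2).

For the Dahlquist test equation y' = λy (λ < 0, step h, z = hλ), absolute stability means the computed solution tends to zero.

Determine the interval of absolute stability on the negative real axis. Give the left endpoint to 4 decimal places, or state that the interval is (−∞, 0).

z∈(-4.1667,0).

On y'=λy, z=hλ:
  k1=λy_n ⇒ h·k1=z·y_n;  k2=λ(1+2/5z)y_n ⇒ h·k2=z(1+2/5z)y_n
  y_{n+1}/y_n = 1 + 2/5z + 3/5z(1+2/5z) = 1 + z + 6/25z²
  R(z) = 1 + z + 6/25z².

Find x<0 with |R(x)|<1.
x=-1.7: |R|=0.0064
R=1: x+6/25x²=0 ⇒ x=−25/6=-4.1667; min R=1−1/(4·6/25)=-0.0417>−1
Confirm numerically:
  x=-4.106: |R|=0.94022 <1
  x=-3.819: |R|=0.68134 <1
  x=-1.858: |R|=0.02948 <1
  x=-4.410: |R|=1.25754 >1
  x=-4.360: |R|=1.20230 >1
  x=-4.275: |R|=1.11115 >1
Interval (-4.1667, 0).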